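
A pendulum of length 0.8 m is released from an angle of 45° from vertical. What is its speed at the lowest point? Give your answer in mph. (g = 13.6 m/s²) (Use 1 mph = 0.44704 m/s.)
h = L(1 − cosθ) = 0.8(1 − cos45°) = 0.234315 m
v = √(2gh) = √(2·13.6·0.234315) = 2.52455 m/s = 5.647 mph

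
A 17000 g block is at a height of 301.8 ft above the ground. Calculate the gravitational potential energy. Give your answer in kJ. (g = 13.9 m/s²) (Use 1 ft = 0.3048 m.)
Convert to SI: m = 17.0 kg, h = 91.9886 m
PE = mgh = (17.0)(13.9)(91.9886) = 21736.9 J = 21.74 kJ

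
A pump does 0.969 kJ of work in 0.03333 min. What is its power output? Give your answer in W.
Convert to SI: W = 969.0 J, t = 1.9998 s
P = W/t = 969.0/1.9998 = 484.5 W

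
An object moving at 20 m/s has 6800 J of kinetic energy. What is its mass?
m = 2·KE/v² = 2·6800/(20)² = 34.0 kg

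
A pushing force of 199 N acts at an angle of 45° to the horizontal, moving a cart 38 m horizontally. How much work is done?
W = F·d·cosθ = (199)(38)cos(45°) = 5347 J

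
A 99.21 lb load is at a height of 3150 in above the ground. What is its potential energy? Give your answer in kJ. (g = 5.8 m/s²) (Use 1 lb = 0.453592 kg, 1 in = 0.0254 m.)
Convert to SI: m = 45.0009 kg, h = 80.01 m
PE = mgh = (45.0009)(5.8)(80.01) = 20883.0 J = 20.88 kJ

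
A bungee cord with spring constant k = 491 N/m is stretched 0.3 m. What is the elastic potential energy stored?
PE = ½kx² = ½(491)(0.3)² = 22.1 J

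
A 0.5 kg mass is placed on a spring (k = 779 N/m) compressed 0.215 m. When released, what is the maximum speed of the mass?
½kx² = ½mv² ⇒ v = x√(k/m) = (0.215)√(779/0.5) = 8.486 m/s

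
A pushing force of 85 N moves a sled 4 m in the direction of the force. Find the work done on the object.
W = F·d = (85)(4) = 340.0 J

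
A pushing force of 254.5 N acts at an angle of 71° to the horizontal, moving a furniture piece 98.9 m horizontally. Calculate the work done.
W = F·d·cosθ = (254.5)(98.9)cos(71°) = 8195 J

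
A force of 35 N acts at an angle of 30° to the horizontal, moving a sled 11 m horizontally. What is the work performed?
W = F·d·cosθ = (35)(11)cos(30°) = 333.4 J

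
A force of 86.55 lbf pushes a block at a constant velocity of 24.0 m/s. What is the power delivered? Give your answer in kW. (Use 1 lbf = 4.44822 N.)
Convert to SI: F = 384.993 N, v = 24.0 m/s
P = Fv = (384.993)(24.0) = 9239.84 W = 9.24 kW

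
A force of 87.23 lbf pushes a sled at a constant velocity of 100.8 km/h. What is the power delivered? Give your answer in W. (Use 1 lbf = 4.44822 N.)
Convert to SI: F = 388.018 N, v = 28.0 m/s
P = Fv = (388.018)(28.0) = 10860 W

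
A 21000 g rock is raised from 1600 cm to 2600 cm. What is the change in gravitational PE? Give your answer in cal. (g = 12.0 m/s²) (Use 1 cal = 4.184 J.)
Convert to SI: m = 21.0 kg, Δh = 10.0 m
ΔPE = mgΔh = (21.0)(12.0)(10.0) = 2520.0 J = 602.3 cal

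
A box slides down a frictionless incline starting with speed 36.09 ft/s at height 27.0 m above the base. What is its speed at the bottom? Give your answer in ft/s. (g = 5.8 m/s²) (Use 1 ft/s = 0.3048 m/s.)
Convert to SI: v₀ = 11.0002 m/s, h = 27.0 m
½mv₀² + mgh = ½mv² ⇒ v = √(v₀² + 2gh) = √(11.0002² + 2·5.8·27.0) = 20.8376 m/s = 68.36 ft/s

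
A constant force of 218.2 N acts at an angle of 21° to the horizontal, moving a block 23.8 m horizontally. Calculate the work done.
W = F·d·cosθ = (218.2)(23.8)cos(21°) = 4848 J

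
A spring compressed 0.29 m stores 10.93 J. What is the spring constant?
k = 2·PE/x² = 2·10.93/(0.29)² = 259.9 N/m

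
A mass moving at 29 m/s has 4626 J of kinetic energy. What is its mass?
m = 2·KE/v² = 2·4626/(29)² = 11.0 kg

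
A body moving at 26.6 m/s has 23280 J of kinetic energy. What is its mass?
m = 2·KE/v² = 2·23280/(26.6)² = 65.8 kg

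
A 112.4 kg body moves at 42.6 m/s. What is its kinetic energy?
KE = ½mv² = ½(112.4)(42.6)² = 102000 J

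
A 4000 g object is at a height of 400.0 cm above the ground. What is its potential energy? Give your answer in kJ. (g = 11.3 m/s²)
Convert to SI: m = 4.0 kg, h = 4.0 m
PE = mgh = (4.0)(11.3)(4.0) = 180.8 J = 0.1808 kJ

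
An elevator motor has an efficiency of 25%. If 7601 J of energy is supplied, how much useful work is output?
W_out = η·W_in = 0.25·7601 = 1900.25 J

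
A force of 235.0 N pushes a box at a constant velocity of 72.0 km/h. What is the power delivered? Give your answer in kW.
Convert to SI: F = 235.0 N, v = 20.0 m/s
P = Fv = (235.0)(20.0) = 4700.0 W = 4.7 kW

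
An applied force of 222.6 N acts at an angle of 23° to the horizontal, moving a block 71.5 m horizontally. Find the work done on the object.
W = F·d·cosθ = (222.6)(71.5)cos(23°) = 14650 J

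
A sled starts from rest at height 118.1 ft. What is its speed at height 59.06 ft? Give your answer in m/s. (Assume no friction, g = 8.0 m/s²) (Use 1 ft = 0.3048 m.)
Convert to SI: h₁−h₂ = 17.9954 m
mgh₁ = mgh₂ + ½mv² ⇒ v = √(2g(h₁−h₂)) = √(2·8.0·17.9954) = 16.97 m/s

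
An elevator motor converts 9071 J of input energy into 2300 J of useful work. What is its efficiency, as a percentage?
η = W_out/W_in = 2300/9071 = 25.36%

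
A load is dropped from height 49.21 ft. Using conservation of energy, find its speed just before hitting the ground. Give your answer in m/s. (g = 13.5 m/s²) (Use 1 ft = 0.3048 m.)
Convert to SI: h = 14.9992 m
mgh = ½mv² ⇒ v = √(2gh) = √(2·13.5·14.9992) = 20.12 m/s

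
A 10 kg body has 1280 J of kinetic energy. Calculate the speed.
v = √(2·KE/m) = √(2·1280/10) = 16.0 m/s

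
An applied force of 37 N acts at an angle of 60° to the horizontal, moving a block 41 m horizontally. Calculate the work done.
W = F·d·cosθ = (37)(41)cos(60°) = 758.5 J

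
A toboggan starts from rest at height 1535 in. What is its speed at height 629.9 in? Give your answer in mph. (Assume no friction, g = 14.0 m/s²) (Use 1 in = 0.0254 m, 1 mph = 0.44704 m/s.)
Convert to SI: h₁−h₂ = 22.9895 m
mgh₁ = mgh₂ + ½mv² ⇒ v = √(2g(h₁−h₂)) = √(2·14.0·22.9895) = 25.3714 m/s = 56.75 mph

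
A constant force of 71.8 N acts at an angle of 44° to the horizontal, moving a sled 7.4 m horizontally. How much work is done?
W = F·d·cosθ = (71.8)(7.4)cos(44°) = 382.2 J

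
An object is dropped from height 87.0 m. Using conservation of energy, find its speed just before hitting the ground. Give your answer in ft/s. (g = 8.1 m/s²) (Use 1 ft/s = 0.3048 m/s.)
mgh = ½mv² ⇒ v = √(2gh) = √(2·8.1·87.0) = 37.542 m/s = 123.2 ft/s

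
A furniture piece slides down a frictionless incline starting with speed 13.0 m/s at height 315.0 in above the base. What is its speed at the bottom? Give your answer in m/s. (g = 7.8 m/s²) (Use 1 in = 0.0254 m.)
Convert to SI: v₀ = 13.0 m/s, h = 8.001 m
½mv₀² + mgh = ½mv² ⇒ v = √(v₀² + 2gh) = √(13.0² + 2·7.8·8.001) = 17.14 m/s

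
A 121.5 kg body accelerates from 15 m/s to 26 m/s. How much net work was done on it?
W = ΔKE = ½m(v₂² − v₁²) = ½(121.5)(26² − 15²) = 27398.25 J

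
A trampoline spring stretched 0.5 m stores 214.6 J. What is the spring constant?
k = 2·PE/x² = 2·214.6/(0.5)² = 1717 N/m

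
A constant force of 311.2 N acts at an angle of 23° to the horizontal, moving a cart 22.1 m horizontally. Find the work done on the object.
W = F·d·cosθ = (311.2)(22.1)cos(23°) = 6331 J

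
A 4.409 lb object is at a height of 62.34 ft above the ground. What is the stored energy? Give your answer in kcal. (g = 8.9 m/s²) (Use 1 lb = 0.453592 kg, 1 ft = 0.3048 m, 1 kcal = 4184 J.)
Convert to SI: m = 1.99989 kg, h = 19.0012 m
PE = mgh = (1.99989)(8.9)(19.0012) = 338.203 J = 0.08083 kcal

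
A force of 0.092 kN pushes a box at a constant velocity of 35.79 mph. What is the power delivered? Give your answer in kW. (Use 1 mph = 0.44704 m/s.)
Convert to SI: F = 92.0 N, v = 15.9996 m/s
P = Fv = (92.0)(15.9996) = 1471.96 W = 1.472 kW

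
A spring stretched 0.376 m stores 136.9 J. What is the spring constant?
k = 2·PE/x² = 2·136.9/(0.376)² = 1937 N/m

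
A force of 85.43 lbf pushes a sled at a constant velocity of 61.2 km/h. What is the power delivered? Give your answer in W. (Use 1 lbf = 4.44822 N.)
Convert to SI: F = 380.011 N, v = 17.0 m/s
P = Fv = (380.011)(17.0) = 6460 W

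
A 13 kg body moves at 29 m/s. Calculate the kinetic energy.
KE = ½mv² = ½(13)(29)² = 5466.5 J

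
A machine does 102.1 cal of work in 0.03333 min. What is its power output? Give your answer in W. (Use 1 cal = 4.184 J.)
Convert to SI: W = 427.186 J, t = 1.9998 s
P = W/t = 427.186/1.9998 = 213.6 W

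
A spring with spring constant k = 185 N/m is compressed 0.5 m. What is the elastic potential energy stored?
PE = ½kx² = ½(185)(0.5)² = 23.13 J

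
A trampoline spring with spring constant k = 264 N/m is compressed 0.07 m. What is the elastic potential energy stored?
PE = ½kx² = ½(264)(0.07)² = 0.6468 J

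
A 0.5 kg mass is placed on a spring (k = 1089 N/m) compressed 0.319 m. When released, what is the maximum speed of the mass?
½kx² = ½mv² ⇒ v = x√(k/m) = (0.319)√(1089/0.5) = 14.89 m/s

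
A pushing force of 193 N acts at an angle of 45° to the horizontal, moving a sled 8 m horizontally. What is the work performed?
W = F·d·cosθ = (193)(8)cos(45°) = 1092 J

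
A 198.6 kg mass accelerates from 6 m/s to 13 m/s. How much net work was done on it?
W = ΔKE = ½m(v₂² − v₁²) = ½(198.6)(13² − 6²) = 13206.9 J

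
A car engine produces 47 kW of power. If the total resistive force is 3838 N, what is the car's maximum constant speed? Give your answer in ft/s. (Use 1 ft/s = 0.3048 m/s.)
P = Fv ⇒ v = P/F = 47000 W/3838.0 N = 12.246 m/s = 40.18 ft/s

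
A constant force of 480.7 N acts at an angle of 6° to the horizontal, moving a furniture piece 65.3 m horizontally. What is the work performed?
W = F·d·cosθ = (480.7)(65.3)cos(6°) = 31220 J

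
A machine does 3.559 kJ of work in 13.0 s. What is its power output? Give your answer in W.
Convert to SI: W = 3559.0 J, t = 13.0 s
P = W/t = 3559.0/13.0 = 273.8 W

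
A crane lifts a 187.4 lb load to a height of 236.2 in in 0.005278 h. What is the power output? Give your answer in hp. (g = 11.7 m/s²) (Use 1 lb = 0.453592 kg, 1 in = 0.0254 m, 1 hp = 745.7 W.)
Convert to SI: m = 85.0031 kg, h = 5.99948 m, t = 19.0008 s
P = mgh/t = (85.0031)(11.7)(5.99948)/19.0008 = 314.024 W = 0.4211 hp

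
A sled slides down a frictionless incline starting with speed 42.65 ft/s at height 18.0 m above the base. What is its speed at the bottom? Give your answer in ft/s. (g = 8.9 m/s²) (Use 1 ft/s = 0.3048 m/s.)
Convert to SI: v₀ = 12.9997 m/s, h = 18.0 m
½mv₀² + mgh = ½mv² ⇒ v = √(v₀² + 2gh) = √(12.9997² + 2·8.9·18.0) = 22.1222 m/s = 72.58 ft/s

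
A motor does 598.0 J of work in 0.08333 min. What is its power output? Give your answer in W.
Convert to SI: W = 598.0 J, t = 4.9998 s
P = W/t = 598.0/4.9998 = 119.6 W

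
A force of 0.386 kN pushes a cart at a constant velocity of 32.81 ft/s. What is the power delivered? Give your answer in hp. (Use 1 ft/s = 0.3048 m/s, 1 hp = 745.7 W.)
Convert to SI: F = 386.0 N, v = 10.0005 m/s
P = Fv = (386.0)(10.0005) = 3860.19 W = 5.177 hp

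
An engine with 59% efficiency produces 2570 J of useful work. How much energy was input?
W_in = W_out/η = 2570/0.59 = 4356 J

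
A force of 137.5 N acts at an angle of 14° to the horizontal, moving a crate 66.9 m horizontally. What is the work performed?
W = F·d·cosθ = (137.5)(66.9)cos(14°) = 8926 J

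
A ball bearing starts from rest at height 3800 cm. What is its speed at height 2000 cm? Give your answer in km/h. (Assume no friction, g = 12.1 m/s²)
Convert to SI: h₁−h₂ = 18.0 m
mgh₁ = mgh₂ + ½mv² ⇒ v = √(2g(h₁−h₂)) = √(2·12.1·18.0) = 20.871 m/s = 75.14 km/h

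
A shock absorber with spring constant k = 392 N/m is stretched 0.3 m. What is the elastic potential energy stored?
PE = ½kx² = ½(392)(0.3)² = 17.64 J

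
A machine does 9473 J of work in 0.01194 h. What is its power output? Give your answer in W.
Convert to SI: W = 9473.0 J, t = 42.984 s
P = W/t = 9473.0/42.984 = 220.4 W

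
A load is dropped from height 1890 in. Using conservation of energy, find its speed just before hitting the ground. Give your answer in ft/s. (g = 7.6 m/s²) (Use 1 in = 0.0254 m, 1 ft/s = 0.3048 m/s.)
Convert to SI: h = 48.006 m
mgh = ½mv² ⇒ v = √(2gh) = √(2·7.6·48.006) = 27.0128 m/s = 88.62 ft/s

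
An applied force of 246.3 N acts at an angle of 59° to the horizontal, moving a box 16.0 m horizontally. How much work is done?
W = F·d·cosθ = (246.3)(16.0)cos(59°) = 2030 J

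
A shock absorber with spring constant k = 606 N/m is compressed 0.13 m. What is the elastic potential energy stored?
PE = ½kx² = ½(606)(0.13)² = 5.121 J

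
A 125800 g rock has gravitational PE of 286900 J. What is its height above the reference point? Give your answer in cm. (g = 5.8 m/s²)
Convert to SI: m = 125.8 kg, PE = 286900 J
h = PE/(mg) = 286900/(125.8·5.8) = 393.208 m = 39320 cm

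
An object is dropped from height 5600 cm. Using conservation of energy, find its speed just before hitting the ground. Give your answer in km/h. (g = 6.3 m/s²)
Convert to SI: h = 56.0 m
mgh = ½mv² ⇒ v = √(2gh) = √(2·6.3·56.0) = 26.5631 m/s = 95.63 km/h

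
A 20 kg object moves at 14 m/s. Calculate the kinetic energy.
KE = ½mv² = ½(20)(14)² = 1960.0 J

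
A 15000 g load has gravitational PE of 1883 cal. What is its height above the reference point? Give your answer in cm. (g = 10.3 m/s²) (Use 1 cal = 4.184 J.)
Convert to SI: m = 15.0 kg, PE = 7878.47 J
h = PE/(mg) = 7878.47/(15.0·10.3) = 50.9933 m = 5099 cm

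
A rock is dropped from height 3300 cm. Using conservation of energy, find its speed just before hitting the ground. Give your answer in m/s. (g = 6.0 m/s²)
Convert to SI: h = 33.0 m
mgh = ½mv² ⇒ v = √(2gh) = √(2·6.0·33.0) = 19.9 m/s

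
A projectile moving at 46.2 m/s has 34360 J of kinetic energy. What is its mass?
m = 2·KE/v² = 2·34360/(46.2)² = 32.2 kg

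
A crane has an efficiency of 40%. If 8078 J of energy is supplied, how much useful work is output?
W_out = η·W_in = 0.4·8078 = 3231.2 J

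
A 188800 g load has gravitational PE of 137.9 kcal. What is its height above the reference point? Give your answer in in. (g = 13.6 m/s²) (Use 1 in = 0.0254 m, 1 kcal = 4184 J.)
Convert to SI: m = 188.8 kg, PE = 576974 J
h = PE/(mg) = 576974/(188.8·13.6) = 224.706 m = 8847 in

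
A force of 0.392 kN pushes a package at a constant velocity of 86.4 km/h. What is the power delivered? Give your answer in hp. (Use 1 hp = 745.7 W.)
Convert to SI: F = 392.0 N, v = 24.0 m/s
P = Fv = (392.0)(24.0) = 9408.0 W = 12.62 hp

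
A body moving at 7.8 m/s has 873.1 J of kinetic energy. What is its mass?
m = 2·KE/v² = 2·873.1/(7.8)² = 28.7 kg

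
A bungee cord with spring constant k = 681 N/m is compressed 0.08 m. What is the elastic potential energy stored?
PE = ½kx² = ½(681)(0.08)² = 2.179 J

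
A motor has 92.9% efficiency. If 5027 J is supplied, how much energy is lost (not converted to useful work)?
W_lost = W_in(1 − η) = 5027·(1 − 0.929) = 356.9 J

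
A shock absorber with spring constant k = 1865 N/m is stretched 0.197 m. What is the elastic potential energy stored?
PE = ½kx² = ½(1865)(0.197)² = 36.19 J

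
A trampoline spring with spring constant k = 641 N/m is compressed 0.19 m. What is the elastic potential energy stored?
PE = ½kx² = ½(641)(0.19)² = 11.57 J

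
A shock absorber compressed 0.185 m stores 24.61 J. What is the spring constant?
k = 2·PE/x² = 2·24.61/(0.185)² = 1438 N/m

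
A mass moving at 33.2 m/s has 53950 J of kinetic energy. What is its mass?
m = 2·KE/v² = 2·53950/(33.2)² = 97.89 kg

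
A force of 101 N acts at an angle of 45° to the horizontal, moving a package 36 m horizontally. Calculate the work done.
W = F·d·cosθ = (101)(36)cos(45°) = 2571 J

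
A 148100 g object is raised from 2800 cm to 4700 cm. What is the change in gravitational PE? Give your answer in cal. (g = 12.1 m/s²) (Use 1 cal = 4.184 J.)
Convert to SI: m = 148.1 kg, Δh = 19.0 m
ΔPE = mgΔh = (148.1)(12.1)(19.0) = 34048.2 J = 8138 cal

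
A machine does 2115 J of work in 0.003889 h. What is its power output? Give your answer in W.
Convert to SI: W = 2115.0 J, t = 14.0004 s
P = W/t = 2115.0/14.0004 = 151.1 W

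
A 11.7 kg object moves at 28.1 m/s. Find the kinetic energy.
KE = ½mv² = ½(11.7)(28.1)² = 4619 J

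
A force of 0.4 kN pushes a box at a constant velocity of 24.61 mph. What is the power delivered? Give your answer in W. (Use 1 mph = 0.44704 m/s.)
Convert to SI: F = 400.0 N, v = 11.0017 m/s
P = Fv = (400.0)(11.0017) = 4401 W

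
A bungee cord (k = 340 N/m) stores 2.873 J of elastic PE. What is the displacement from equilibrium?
x = √(2·PE/k) = √(2·2.873/340) = 0.13 m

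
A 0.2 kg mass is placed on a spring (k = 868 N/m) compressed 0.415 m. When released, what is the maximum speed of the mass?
½kx² = ½mv² ⇒ v = x√(k/m) = (0.415)√(868/0.2) = 27.34 m/s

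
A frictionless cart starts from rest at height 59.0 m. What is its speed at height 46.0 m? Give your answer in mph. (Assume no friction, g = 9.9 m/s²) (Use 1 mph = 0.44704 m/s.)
mgh₁ = mgh₂ + ½mv² ⇒ v = √(2g(h₁−h₂)) = √(2·9.9·13.0) = 16.0437 m/s = 35.89 mph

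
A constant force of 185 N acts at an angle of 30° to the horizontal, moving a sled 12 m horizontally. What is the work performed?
W = F·d·cosθ = (185)(12)cos(30°) = 1923 J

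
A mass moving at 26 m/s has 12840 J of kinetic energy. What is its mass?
m = 2·KE/v² = 2·12840/(26)² = 37.99 kg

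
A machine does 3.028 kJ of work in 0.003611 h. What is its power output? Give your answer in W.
Convert to SI: W = 3028.0 J, t = 12.9996 s
P = W/t = 3028.0/12.9996 = 232.9 W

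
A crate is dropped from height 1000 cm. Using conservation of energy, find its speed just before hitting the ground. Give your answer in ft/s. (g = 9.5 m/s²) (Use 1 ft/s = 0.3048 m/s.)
Convert to SI: h = 10.0 m
mgh = ½mv² ⇒ v = √(2gh) = √(2·9.5·10.0) = 13.784 m/s = 45.22 ft/s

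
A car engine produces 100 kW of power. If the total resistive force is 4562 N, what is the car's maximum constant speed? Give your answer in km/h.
P = Fv ⇒ v = P/F = 100000 W/4562.0 N = 21.9202 m/s = 78.91 km/h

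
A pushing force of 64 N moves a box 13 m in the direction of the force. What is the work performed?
W = F·d = (64)(13) = 832.0 J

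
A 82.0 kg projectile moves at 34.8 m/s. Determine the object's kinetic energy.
KE = ½mv² = ½(82.0)(34.8)² = 49650 J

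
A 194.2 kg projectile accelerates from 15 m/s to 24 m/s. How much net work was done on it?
W = ΔKE = ½m(v₂² − v₁²) = ½(194.2)(24² − 15²) = 34082.1 J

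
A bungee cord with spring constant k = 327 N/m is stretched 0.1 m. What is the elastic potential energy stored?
PE = ½kx² = ½(327)(0.1)² = 1.635 J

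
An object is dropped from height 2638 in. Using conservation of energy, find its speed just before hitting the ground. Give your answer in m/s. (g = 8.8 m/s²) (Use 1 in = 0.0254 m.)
Convert to SI: h = 67.0052 m
mgh = ½mv² ⇒ v = √(2gh) = √(2·8.8·67.0052) = 34.34 m/s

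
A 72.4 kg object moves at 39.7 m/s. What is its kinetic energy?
KE = ½mv² = ½(72.4)(39.7)² = 57050 J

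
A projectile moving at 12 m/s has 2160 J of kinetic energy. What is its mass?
m = 2·KE/v² = 2·2160/(12)² = 30.0 kg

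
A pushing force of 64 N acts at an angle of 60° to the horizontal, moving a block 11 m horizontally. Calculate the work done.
W = F·d·cosθ = (64)(11)cos(60°) = 352.0 J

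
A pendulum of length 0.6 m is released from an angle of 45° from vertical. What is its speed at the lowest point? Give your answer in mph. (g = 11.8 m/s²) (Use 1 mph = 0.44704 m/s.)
h = L(1 − cosθ) = 0.6(1 − cos45°) = 0.175736 m
v = √(2gh) = √(2·11.8·0.175736) = 2.03651 m/s = 4.556 mph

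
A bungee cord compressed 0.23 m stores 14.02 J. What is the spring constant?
k = 2·PE/x² = 2·14.02/(0.23)² = 530.1 N/m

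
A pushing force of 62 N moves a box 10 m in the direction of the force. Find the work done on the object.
W = F·d = (62)(10) = 620.0 J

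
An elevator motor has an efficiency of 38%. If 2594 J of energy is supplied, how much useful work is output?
W_out = η·W_in = 0.38·2594 = 985.72 J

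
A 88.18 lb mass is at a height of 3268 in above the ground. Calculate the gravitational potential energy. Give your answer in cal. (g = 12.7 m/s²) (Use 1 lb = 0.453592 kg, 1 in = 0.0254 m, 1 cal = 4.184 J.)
Convert to SI: m = 39.9977 kg, h = 83.0072 m
PE = mgh = (39.9977)(12.7)(83.0072) = 42165.3 J = 10080 cal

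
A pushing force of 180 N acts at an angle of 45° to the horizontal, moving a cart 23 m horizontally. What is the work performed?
W = F·d·cosθ = (180)(23)cos(45°) = 2927 J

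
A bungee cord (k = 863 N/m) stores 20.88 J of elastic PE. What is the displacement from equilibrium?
x = √(2·PE/k) = √(2·20.88/863) = 0.22 m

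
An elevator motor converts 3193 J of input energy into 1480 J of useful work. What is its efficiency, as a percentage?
η = W_out/W_in = 1480/3193 = 46.35%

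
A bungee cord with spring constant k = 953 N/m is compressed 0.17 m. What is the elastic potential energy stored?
PE = ½kx² = ½(953)(0.17)² = 13.77 J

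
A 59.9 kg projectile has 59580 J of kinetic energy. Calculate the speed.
v = √(2·KE/m) = √(2·59580/59.9) = 44.6 m/s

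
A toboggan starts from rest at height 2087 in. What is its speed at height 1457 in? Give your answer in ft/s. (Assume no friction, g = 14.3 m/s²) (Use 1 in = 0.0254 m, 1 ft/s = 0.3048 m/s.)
Convert to SI: h₁−h₂ = 16.002 m
mgh₁ = mgh₂ + ½mv² ⇒ v = √(2g(h₁−h₂)) = √(2·14.3·16.002) = 21.3929 m/s = 70.19 ft/s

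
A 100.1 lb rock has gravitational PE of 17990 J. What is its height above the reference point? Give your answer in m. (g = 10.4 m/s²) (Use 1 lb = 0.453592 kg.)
Convert to SI: m = 45.4046 kg, PE = 17990.0 J
h = PE/(mg) = 17990.0/(45.4046·10.4) = 38.1 m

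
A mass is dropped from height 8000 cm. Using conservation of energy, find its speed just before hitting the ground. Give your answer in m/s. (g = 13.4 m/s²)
Convert to SI: h = 80.0 m
mgh = ½mv² ⇒ v = √(2gh) = √(2·13.4·80.0) = 46.3 m/s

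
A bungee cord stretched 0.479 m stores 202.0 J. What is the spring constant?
k = 2·PE/x² = 2·202.0/(0.479)² = 1761 N/m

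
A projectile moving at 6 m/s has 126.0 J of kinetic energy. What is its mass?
m = 2·KE/v² = 2·126.0/(6)² = 7.0 kg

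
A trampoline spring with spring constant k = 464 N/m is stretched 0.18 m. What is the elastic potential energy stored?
PE = ½kx² = ½(464)(0.18)² = 7.517 J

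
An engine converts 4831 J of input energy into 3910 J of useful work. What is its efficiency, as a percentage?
η = W_out/W_in = 3910/4831 = 80.94%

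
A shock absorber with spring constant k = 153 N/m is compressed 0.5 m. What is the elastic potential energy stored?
PE = ½kx² = ½(153)(0.5)² = 19.13 J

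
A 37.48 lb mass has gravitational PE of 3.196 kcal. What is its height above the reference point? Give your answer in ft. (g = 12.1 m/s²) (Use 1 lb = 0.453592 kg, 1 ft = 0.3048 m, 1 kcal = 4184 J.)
Convert to SI: m = 17.0006 kg, PE = 13372.1 J
h = PE/(mg) = 13372.1/(17.0006·12.1) = 65.0052 m = 213.3 ft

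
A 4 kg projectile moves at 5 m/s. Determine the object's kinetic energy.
KE = ½mv² = ½(4)(5)² = 50.0 J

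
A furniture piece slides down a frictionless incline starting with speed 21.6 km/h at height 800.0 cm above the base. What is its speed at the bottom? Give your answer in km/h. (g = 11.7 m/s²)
Convert to SI: v₀ = 6.0 m/s, h = 8.0 m
½mv₀² + mgh = ½mv² ⇒ v = √(v₀² + 2gh) = √(6.0² + 2·11.7·8.0) = 14.9399 m/s = 53.78 km/h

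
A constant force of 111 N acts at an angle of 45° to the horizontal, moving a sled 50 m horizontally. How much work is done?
W = F·d·cosθ = (111)(50)cos(45°) = 3924 J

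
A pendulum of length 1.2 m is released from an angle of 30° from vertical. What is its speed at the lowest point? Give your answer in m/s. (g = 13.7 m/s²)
h = L(1 − cosθ) = 1.2(1 − cos30°) = 0.16077 m
v = √(2gh) = √(2·13.7·0.16077) = 2.099 m/s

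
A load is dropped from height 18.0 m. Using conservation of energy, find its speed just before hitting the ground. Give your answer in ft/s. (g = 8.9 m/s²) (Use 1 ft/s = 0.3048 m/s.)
mgh = ½mv² ⇒ v = √(2gh) = √(2·8.9·18.0) = 17.8997 m/s = 58.73 ft/s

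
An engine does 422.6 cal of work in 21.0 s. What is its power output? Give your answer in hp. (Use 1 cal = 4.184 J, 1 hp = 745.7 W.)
Convert to SI: W = 1768.16 J, t = 21.0 s
P = W/t = 1768.16/21.0 = 84.198 W = 0.1129 hp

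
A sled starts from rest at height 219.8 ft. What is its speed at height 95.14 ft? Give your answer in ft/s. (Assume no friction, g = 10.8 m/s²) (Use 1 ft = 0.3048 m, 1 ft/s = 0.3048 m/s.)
Convert to SI: h₁−h₂ = 37.9964 m
mgh₁ = mgh₂ + ½mv² ⇒ v = √(2g(h₁−h₂)) = √(2·10.8·37.9964) = 28.6482 m/s = 93.99 ft/s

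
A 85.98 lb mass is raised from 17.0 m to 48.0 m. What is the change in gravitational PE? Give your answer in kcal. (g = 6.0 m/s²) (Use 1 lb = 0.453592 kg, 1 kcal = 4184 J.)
Convert to SI: m = 38.9998 kg, Δh = 31.0 m
ΔPE = mgΔh = (38.9998)(6.0)(31.0) = 7253.97 J = 1.734 kcal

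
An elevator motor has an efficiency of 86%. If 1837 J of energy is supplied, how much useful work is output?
W_out = η·W_in = 0.86·1837 = 1579.82 J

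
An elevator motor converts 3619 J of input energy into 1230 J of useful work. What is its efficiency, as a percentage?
η = W_out/W_in = 1230/3619 = 33.99%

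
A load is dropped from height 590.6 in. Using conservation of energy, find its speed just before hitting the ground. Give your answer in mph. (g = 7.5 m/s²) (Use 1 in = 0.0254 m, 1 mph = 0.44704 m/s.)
Convert to SI: h = 15.0012 m
mgh = ½mv² ⇒ v = √(2gh) = √(2·7.5·15.0012) = 15.0006 m/s = 33.56 mph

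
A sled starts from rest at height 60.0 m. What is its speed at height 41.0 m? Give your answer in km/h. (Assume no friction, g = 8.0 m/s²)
mgh₁ = mgh₂ + ½mv² ⇒ v = √(2g(h₁−h₂)) = √(2·8.0·19.0) = 17.4356 m/s = 62.77 km/h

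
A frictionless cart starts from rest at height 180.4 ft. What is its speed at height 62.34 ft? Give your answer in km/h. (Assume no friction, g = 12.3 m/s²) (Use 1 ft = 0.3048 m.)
Convert to SI: h₁−h₂ = 35.9847 m
mgh₁ = mgh₂ + ½mv² ⇒ v = √(2g(h₁−h₂)) = √(2·12.3·35.9847) = 29.7527 m/s = 107.1 km/h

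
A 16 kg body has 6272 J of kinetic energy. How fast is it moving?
v = √(2·KE/m) = √(2·6272/16) = 28.0 m/s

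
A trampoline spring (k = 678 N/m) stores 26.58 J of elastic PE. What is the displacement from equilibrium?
x = √(2·PE/k) = √(2·26.58/678) = 0.28 m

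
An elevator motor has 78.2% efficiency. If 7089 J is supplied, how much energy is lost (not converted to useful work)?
W_lost = W_in(1 − η) = 7089·(1 − 0.782) = 1545 J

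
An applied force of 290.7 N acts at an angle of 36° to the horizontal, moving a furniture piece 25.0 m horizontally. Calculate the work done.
W = F·d·cosθ = (290.7)(25.0)cos(36°) = 5880 J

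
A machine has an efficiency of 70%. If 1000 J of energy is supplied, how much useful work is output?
W_out = η·W_in = 0.7·1000 = 700.0 J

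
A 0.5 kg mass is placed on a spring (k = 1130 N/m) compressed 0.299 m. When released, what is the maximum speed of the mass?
½kx² = ½mv² ⇒ v = x√(k/m) = (0.299)√(1130/0.5) = 14.21 m/s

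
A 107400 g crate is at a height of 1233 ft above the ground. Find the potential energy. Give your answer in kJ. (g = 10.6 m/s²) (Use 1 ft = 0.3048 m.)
Convert to SI: m = 107.4 kg, h = 375.818 m
PE = mgh = (107.4)(10.6)(375.818) = 427847 J = 427.8 kJ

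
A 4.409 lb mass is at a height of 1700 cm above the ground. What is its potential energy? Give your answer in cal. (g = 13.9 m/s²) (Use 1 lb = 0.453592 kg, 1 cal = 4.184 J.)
Convert to SI: m = 1.99989 kg, h = 17.0 m
PE = mgh = (1.99989)(13.9)(17.0) = 472.573 J = 112.9 cal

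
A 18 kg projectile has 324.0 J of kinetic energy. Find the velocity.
v = √(2·KE/m) = √(2·324.0/18) = 6.0 m/s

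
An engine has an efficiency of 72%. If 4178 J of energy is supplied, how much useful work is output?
W_out = η·W_in = 0.72·4178 = 3008.16 J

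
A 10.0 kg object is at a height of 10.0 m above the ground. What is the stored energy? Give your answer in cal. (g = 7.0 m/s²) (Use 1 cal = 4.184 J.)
PE = mgh = (10.0)(7.0)(10.0) = 700.0 J = 167.3 cal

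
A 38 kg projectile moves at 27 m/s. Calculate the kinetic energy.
KE = ½mv² = ½(38)(27)² = 13851.0 J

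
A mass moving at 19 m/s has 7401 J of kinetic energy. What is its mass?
m = 2·KE/v² = 2·7401/(19)² = 41.0 kg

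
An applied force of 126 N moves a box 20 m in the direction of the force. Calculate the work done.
W = F·d = (126)(20) = 2520 J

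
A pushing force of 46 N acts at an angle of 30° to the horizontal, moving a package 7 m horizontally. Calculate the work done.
W = F·d·cosθ = (46)(7)cos(30°) = 278.9 J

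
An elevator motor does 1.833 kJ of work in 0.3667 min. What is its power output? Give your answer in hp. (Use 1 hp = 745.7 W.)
Convert to SI: W = 1833.0 J, t = 22.002 s
P = W/t = 1833.0/22.002 = 83.3106 W = 0.1117 hp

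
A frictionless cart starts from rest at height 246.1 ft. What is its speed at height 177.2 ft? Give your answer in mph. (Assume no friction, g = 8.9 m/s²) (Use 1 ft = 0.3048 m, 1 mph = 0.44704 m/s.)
Convert to SI: h₁−h₂ = 21.0007 m
mgh₁ = mgh₂ + ½mv² ⇒ v = √(2g(h₁−h₂)) = √(2·8.9·21.0007) = 19.3342 m/s = 43.25 mph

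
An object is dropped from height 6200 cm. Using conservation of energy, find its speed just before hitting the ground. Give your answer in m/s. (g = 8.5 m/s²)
Convert to SI: h = 62.0 m
mgh = ½mv² ⇒ v = √(2gh) = √(2·8.5·62.0) = 32.47 m/s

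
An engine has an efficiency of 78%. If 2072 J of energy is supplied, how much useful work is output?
W_out = η·W_in = 0.78·2072 = 1616.16 J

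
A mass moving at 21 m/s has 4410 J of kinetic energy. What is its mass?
m = 2·KE/v² = 2·4410/(21)² = 20.0 kg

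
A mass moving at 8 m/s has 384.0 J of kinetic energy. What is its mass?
m = 2·KE/v² = 2·384.0/(8)² = 12.0 kg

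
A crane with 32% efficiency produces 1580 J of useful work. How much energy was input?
W_in = W_out/η = 1580/0.32 = 4938 J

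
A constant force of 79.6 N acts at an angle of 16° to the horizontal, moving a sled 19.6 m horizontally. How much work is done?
W = F·d·cosθ = (79.6)(19.6)cos(16°) = 1500 J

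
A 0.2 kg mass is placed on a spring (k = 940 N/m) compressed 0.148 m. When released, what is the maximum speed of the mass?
½kx² = ½mv² ⇒ v = x√(k/m) = (0.148)√(940/0.2) = 10.15 m/s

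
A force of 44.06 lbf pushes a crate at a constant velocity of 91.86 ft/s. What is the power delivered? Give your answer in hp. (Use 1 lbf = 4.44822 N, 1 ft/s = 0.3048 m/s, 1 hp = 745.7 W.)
Convert to SI: F = 195.989 N, v = 27.9989 m/s
P = Fv = (195.989)(27.9989) = 5487.47 W = 7.359 hp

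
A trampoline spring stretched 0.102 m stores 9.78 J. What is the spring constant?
k = 2·PE/x² = 2·9.78/(0.102)² = 1880 N/m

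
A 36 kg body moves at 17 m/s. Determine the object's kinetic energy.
KE = ½mv² = ½(36)(17)² = 5202.0 J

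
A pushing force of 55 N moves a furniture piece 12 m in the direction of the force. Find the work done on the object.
W = F·d = (55)(12) = 660.0 J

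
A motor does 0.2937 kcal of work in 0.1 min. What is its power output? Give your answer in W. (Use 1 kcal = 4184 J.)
Convert to SI: W = 1228.84 J, t = 6.0 s
P = W/t = 1228.84/6.0 = 204.8 W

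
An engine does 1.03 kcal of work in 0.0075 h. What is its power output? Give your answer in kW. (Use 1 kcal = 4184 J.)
Convert to SI: W = 4309.52 J, t = 27.0 s
P = W/t = 4309.52/27.0 = 159.612 W = 0.1596 kW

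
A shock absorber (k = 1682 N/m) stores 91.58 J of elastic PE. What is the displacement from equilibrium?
x = √(2·PE/k) = √(2·91.58/1682) = 0.33 m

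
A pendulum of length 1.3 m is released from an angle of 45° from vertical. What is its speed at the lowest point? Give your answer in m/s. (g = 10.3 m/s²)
h = L(1 − cosθ) = 1.3(1 − cos45°) = 0.380761 m
v = √(2gh) = √(2·10.3·0.380761) = 2.801 m/s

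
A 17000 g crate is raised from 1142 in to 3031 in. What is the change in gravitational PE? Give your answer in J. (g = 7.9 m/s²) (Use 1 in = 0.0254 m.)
Convert to SI: m = 17.0 kg, Δh = 47.9806 m
ΔPE = mgΔh = (17.0)(7.9)(47.9806) = 6444 J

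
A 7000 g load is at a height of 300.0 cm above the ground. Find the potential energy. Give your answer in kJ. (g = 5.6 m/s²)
Convert to SI: m = 7.0 kg, h = 3.0 m
PE = mgh = (7.0)(5.6)(3.0) = 117.6 J = 0.1176 kJ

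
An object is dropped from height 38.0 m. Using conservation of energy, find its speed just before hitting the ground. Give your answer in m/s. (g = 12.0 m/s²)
mgh = ½mv² ⇒ v = √(2gh) = √(2·12.0·38.0) = 30.2 m/s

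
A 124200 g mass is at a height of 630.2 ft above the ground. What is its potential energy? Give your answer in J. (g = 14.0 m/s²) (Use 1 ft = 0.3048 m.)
Convert to SI: m = 124.2 kg, h = 192.085 m
PE = mgh = (124.2)(14.0)(192.085) = 334000 J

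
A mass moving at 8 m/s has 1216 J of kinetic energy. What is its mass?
m = 2·KE/v² = 2·1216/(8)² = 38.0 kg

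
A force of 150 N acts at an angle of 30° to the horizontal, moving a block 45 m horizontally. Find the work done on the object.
W = F·d·cosθ = (150)(45)cos(30°) = 5846 J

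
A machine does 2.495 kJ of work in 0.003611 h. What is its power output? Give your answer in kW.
Convert to SI: W = 2495.0 J, t = 12.9996 s
P = W/t = 2495.0/12.9996 = 191.929 W = 0.1919 kW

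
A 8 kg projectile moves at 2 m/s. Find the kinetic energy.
KE = ½mv² = ½(8)(2)² = 16.0 J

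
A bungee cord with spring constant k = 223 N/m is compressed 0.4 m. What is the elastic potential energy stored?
PE = ½kx² = ½(223)(0.4)² = 17.84 J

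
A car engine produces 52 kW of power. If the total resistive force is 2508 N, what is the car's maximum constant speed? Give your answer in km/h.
P = Fv ⇒ v = P/F = 52000 W/2508.0 N = 20.7337 m/s = 74.64 km/h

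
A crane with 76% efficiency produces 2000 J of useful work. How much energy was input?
W_in = W_out/η = 2000/0.76 = 2632 J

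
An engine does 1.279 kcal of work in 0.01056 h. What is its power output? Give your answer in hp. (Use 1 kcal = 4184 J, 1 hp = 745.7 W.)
Convert to SI: W = 5351.34 J, t = 38.016 s
P = W/t = 5351.34/38.016 = 140.765 W = 0.1888 hp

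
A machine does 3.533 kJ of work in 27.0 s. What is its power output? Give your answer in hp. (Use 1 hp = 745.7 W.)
Convert to SI: W = 3533.0 J, t = 27.0 s
P = W/t = 3533.0/27.0 = 130.852 W = 0.1755 hp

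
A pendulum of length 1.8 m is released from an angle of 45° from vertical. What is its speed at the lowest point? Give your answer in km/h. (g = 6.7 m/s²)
h = L(1 − cosθ) = 1.8(1 − cos45°) = 0.527208 m
v = √(2gh) = √(2·6.7·0.527208) = 2.65793 m/s = 9.569 km/h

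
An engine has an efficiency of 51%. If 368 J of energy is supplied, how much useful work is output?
W_out = η·W_in = 0.51·368 = 187.68 J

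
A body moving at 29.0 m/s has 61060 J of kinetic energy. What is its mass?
m = 2·KE/v² = 2·61060/(29.0)² = 145.2 kg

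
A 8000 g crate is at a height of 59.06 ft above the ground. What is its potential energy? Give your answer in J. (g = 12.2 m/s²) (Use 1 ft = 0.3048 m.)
Convert to SI: m = 8.0 kg, h = 18.0015 m
PE = mgh = (8.0)(12.2)(18.0015) = 1757 J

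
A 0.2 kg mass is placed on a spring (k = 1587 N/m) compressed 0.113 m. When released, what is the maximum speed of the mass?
½kx² = ½mv² ⇒ v = x√(k/m) = (0.113)√(1587/0.2) = 10.07 m/s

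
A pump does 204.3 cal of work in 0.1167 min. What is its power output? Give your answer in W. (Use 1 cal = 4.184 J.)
Convert to SI: W = 854.791 J, t = 7.002 s
P = W/t = 854.791/7.002 = 122.1 W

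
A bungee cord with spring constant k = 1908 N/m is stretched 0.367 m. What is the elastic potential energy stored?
PE = ½kx² = ½(1908)(0.367)² = 128.5 J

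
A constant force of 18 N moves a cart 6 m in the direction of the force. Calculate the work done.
W = F·d = (18)(6) = 108.0 J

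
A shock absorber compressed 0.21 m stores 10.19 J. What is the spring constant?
k = 2·PE/x² = 2·10.19/(0.21)² = 462.1 N/m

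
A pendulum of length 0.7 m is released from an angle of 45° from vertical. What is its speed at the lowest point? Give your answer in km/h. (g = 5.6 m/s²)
h = L(1 − cosθ) = 0.7(1 − cos45°) = 0.205025 m
v = √(2gh) = √(2·5.6·0.205025) = 1.51535 m/s = 5.455 km/h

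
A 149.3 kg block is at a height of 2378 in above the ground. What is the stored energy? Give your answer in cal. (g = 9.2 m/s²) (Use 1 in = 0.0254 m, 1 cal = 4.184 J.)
Convert to SI: m = 149.3 kg, h = 60.4012 m
PE = mgh = (149.3)(9.2)(60.4012) = 82964.7 J = 19830 cal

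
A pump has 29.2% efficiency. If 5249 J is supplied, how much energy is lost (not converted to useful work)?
W_lost = W_in(1 − η) = 5249·(1 − 0.292) = 3716 J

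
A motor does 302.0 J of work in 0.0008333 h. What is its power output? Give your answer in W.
Convert to SI: W = 302.0 J, t = 2.99988 s
P = W/t = 302.0/2.99988 = 100.7 W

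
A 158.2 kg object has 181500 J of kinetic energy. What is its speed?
v = √(2·KE/m) = √(2·181500/158.2) = 47.9 m/s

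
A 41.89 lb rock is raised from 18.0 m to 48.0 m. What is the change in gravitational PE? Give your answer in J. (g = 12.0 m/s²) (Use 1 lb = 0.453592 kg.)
Convert to SI: m = 19.001 kg, Δh = 30.0 m
ΔPE = mgΔh = (19.001)(12.0)(30.0) = 6840 J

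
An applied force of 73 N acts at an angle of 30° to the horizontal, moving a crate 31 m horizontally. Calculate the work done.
W = F·d·cosθ = (73)(31)cos(30°) = 1960 J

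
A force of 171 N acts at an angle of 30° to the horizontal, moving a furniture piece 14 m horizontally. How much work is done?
W = F·d·cosθ = (171)(14)cos(30°) = 2073 J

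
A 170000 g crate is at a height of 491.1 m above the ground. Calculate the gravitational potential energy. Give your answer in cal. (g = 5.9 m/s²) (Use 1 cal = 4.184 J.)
Convert to SI: m = 170.0 kg, h = 491.1 m
PE = mgh = (170.0)(5.9)(491.1) = 492573 J = 117700 cal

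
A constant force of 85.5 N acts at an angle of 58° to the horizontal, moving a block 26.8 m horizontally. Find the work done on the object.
W = F·d·cosθ = (85.5)(26.8)cos(58°) = 1214 J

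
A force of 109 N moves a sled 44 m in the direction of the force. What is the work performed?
W = F·d = (109)(44) = 4796 J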